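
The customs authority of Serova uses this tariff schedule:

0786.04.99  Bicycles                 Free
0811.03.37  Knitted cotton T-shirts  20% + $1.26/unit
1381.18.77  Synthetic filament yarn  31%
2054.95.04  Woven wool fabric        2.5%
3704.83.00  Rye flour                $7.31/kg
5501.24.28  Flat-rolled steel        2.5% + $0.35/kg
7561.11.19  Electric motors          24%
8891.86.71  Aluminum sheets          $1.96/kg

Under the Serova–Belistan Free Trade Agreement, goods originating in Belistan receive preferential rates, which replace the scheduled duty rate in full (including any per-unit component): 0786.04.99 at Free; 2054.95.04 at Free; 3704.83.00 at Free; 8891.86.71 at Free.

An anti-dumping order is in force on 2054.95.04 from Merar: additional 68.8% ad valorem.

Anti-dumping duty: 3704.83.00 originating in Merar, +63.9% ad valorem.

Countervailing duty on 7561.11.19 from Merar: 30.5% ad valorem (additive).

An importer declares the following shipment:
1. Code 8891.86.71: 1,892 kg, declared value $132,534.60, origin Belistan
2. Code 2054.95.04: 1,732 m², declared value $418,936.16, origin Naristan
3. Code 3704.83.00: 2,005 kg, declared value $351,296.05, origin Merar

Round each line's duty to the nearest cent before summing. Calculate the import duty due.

$249,608.13

Line 1 (8891.86.71, Belistan, 1,892 kg, $132,534.60):
Base rate for 8891.86.71 is $1.96/kg.
Origin Belistan qualifies under the Serova–Belistan agreement and 8891.86.71 is covered: preferential rate Free applies instead.
Duty = $132,534.60 × 0% = $0.00.
Line 2 (2054.95.04, Naristan, 1,732 m², $418,936.16):
Base rate for 2054.95.04 is 2.5%.
2054.95.04 has an FTA preferential rate, but origin Naristan is not Belistan; base rate stands.
The additional-duty order on 2054.95.04 targets Merar, not Naristan; it does not apply.
Duty = $418,936.16 × 2.5% = $10,473.40.
Line 3 (3704.83.00, Merar, 2,005 kg, $351,296.05):
Base rate for 3704.83.00 is $7.31/kg.
3704.83.00 has an FTA preferential rate, but origin Merar is not Belistan; base rate stands.
Additional duty on 3704.83.00 from Merar: +63.9% ad valorem. Applied ad valorem rate = 63.9%.
Duty = $351,296.05 × 63.9% + 2,005 × $7.31 = $239,134.73.
Total = $0.00 + $10,473.40 + $239,134.73 = $249,608.13.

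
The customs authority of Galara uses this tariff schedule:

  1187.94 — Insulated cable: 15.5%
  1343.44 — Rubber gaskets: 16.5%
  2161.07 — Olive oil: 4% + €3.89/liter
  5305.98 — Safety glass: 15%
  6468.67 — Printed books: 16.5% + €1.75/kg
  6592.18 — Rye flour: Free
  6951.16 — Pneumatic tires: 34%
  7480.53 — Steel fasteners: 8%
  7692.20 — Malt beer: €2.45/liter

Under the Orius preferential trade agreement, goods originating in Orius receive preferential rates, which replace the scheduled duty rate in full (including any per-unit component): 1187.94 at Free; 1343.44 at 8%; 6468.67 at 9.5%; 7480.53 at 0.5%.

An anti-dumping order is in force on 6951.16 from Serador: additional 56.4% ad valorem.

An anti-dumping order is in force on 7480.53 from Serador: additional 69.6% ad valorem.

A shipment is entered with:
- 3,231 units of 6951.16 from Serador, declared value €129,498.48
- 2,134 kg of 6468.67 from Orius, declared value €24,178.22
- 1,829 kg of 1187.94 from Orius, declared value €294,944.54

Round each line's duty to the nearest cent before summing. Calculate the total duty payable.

€119,363.56

Line 1 (6951.16, Serador, 3,231 units, €129,498.48):
Base rate for 6951.16 is 34%.
Additional duty on 6951.16 from Serador: +56.4%. Applied ad valorem rate: 34% + 56.4% = 90.4%.
Duty = €129,498.48 × 90.4% = €117,066.63.
Line 2 (6468.67, Orius, 2,134 kg, €24,178.22):
Base rate for 6468.67 is 16.5% + €1.75/kg.
Origin Orius qualifies under the Galara–Orius agreement and 6468.67 is covered: preferential rate 9.5% applies instead.
Duty = €24,178.22 × 9.5% = €2,296.93.
Line 3 (1187.94, Orius, 1,829 kg, €294,944.54):
Base rate for 1187.94 is 15.5%.
Origin Orius qualifies under the Galara–Orius agreement and 1187.94 is covered: preferential rate Free applies instead.
Duty = €294,944.54 × 0% = €0.00.
Total = €117,066.63 + €2,296.93 + €0.00 = €119,363.56.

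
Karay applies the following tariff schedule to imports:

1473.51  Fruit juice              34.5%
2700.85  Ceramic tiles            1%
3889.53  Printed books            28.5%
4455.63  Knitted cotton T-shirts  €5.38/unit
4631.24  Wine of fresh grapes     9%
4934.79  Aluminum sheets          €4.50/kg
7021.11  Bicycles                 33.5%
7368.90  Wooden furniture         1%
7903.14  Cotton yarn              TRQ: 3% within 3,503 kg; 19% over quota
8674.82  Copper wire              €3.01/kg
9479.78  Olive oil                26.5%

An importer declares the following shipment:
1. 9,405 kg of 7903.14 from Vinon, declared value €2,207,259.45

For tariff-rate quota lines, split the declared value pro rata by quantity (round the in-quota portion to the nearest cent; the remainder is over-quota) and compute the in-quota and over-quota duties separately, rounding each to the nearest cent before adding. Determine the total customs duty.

Line 1 (7903.14, Vinon, 9,405 kg, €2,207,259.45):
Code 7903.14 is under a tariff-rate quota (threshold 3,503 kg). In-quota: 3,503 kg at 3%; over-quota: 5,902 kg at 19%.
Pro-rata value split: in-quota = €2,207,259.45 × 3,503/9,405 = €822,119.07; over-quota = €2,207,259.45 − €822,119.07 = €1,385,140.38.
In-quota duty = €822,119.07 × 3% = €24,663.57. Over-quota duty = €1,385,140.38 × 19% = €263,176.67.
Line duty = €24,663.57 + €263,176.67 = €287,840.24.

€287,840.24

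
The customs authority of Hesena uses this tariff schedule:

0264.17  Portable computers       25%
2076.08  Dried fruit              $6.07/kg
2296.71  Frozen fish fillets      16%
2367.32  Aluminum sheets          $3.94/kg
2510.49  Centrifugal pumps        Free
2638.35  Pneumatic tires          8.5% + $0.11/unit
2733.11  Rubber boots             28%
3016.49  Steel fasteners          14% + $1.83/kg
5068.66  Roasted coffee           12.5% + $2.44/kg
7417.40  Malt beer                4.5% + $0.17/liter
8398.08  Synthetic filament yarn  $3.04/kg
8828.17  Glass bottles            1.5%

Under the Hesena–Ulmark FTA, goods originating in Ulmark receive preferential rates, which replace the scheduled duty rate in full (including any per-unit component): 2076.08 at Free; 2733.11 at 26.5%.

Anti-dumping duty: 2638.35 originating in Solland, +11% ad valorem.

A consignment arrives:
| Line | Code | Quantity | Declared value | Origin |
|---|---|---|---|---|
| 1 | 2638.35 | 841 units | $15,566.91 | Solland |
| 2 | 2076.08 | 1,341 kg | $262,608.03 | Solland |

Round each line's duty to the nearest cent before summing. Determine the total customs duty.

$11,267.93

Line 1 (2638.35, Solland, 841 units, $15,566.91):
Base rate for 2638.35 is 8.5% + $0.11/unit.
Additional duty on 2638.35 from Solland: +11%. Applied ad valorem rate: 8.5% + 11% = 19.5%.
Duty = $15,566.91 × 19.5% + 841 × $0.11 = $3,128.06.
Line 2 (2076.08, Solland, 1,341 kg, $262,608.03):
Base rate for 2076.08 is $6.07/kg.
2076.08 has an FTA preferential rate, but origin Solland is not Ulmark; base rate stands.
Duty = 1,341 × $6.07 = $8,139.87.
Total = $3,128.06 + $8,139.87 = $11,267.93.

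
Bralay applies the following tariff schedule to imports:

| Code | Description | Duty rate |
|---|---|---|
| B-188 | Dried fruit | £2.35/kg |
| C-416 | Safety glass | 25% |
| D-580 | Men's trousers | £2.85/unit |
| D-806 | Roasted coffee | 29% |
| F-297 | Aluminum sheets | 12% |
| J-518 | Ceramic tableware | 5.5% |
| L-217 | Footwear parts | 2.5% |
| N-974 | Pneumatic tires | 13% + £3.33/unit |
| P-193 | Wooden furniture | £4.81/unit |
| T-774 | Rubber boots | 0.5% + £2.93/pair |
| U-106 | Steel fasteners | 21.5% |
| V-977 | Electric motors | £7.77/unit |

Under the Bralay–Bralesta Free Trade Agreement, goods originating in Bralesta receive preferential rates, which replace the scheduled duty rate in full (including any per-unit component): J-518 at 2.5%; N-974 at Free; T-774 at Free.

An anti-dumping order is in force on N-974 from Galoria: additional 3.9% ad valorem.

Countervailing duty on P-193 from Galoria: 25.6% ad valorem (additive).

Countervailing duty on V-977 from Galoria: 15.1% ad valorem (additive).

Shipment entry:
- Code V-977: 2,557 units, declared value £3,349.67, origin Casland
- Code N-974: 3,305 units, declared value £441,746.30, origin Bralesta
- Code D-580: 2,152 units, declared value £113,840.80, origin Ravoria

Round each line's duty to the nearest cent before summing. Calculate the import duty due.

Line 1 (V-977, Casland, 2,557 units, £3,349.67):
Base rate for V-977 is £7.77/unit.
The additional-duty order on V-977 targets Galoria, not Casland; it does not apply.
Duty = 2,557 × £7.77 = £19,867.89.
Line 2 (N-974, Bralesta, 3,305 units, £441,746.30):
Base rate for N-974 is 13% + £3.33/unit.
Origin Bralesta qualifies under the Bralay–Bralesta agreement and N-974 is covered: preferential rate Free applies instead.
The additional-duty order on N-974 targets Galoria, not Bralesta; it does not apply.
Duty = £441,746.30 × 0% = £0.00.
Line 3 (D-580, Ravoria, 2,152 units, £113,840.80):
Base rate for D-580 is £2.85/unit.
Duty = 2,152 × £2.85 = £6,133.20.
Total = £19,867.89 + £0.00 + £6,133.20 = £26,001.09.

£26,001.09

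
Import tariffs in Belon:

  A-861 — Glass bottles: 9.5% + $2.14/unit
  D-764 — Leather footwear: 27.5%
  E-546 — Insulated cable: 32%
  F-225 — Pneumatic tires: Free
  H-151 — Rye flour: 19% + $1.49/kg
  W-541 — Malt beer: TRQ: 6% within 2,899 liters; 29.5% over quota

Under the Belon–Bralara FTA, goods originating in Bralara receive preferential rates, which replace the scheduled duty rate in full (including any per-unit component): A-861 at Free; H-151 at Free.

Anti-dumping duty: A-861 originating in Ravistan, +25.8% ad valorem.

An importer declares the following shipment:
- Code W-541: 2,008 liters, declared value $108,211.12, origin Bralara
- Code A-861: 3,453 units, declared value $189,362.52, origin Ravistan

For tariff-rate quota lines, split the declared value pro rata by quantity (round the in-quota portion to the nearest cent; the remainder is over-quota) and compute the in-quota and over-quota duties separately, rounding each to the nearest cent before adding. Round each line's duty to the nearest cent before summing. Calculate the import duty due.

$80,727.06

Line 1 (W-541, Bralara, 2,008 liters, $108,211.12):
Code W-541 is under a tariff-rate quota (threshold 2,899 liters). Quantity 2,008 liters is within the quota, so the in-quota rate 6% applies to the full value.
Duty = $108,211.12 × 6% = $6,492.67.
Line 2 (A-861, Ravistan, 3,453 units, $189,362.52):
Base rate for A-861 is 9.5% + $2.14/unit.
A-861 has an FTA preferential rate, but origin Ravistan is not Bralara; base rate stands.
Additional duty on A-861 from Ravistan: +25.8%. Applied ad valorem rate: 9.5% + 25.8% = 35.3%.
Duty = $189,362.52 × 35.3% + 3,453 × $2.14 = $74,234.39.
Total = $6,492.67 + $74,234.39 = $80,727.06.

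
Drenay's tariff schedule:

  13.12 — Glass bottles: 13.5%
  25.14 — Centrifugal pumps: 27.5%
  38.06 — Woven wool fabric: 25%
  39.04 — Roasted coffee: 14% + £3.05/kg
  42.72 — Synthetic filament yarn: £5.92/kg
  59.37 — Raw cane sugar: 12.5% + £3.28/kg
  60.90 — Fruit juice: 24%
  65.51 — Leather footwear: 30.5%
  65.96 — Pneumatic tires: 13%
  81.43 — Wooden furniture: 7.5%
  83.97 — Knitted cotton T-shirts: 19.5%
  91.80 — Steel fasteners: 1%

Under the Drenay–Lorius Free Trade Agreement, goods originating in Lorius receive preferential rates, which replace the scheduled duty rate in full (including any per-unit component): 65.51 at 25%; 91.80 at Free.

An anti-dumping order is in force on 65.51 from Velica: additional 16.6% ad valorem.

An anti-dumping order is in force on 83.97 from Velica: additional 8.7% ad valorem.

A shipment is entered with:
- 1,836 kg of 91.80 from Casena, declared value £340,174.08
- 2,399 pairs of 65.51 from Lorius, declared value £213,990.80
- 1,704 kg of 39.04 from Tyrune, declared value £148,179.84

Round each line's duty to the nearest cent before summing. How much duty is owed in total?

£82,841.82

Line 1 (91.80, Casena, 1,836 kg, £340,174.08):
Base rate for 91.80 is 1%.
91.80 has an FTA preferential rate, but origin Casena is not Lorius; base rate stands.
Duty = £340,174.08 × 1% = £3,401.74.
Line 2 (65.51, Lorius, 2,399 pairs, £213,990.80):
Base rate for 65.51 is 30.5%.
Origin Lorius qualifies under the Drenay–Lorius agreement and 65.51 is covered: preferential rate 25% applies instead.
The additional-duty order on 65.51 targets Velica, not Lorius; it does not apply.
Duty = £213,990.80 × 25% = £53,497.70.
Line 3 (39.04, Tyrune, 1,704 kg, £148,179.84):
Base rate for 39.04 is 14% + £3.05/kg.
Duty = £148,179.84 × 14% + 1,704 × £3.05 = £25,942.38.
Total = £3,401.74 + £53,497.70 + £25,942.38 = £82,841.82.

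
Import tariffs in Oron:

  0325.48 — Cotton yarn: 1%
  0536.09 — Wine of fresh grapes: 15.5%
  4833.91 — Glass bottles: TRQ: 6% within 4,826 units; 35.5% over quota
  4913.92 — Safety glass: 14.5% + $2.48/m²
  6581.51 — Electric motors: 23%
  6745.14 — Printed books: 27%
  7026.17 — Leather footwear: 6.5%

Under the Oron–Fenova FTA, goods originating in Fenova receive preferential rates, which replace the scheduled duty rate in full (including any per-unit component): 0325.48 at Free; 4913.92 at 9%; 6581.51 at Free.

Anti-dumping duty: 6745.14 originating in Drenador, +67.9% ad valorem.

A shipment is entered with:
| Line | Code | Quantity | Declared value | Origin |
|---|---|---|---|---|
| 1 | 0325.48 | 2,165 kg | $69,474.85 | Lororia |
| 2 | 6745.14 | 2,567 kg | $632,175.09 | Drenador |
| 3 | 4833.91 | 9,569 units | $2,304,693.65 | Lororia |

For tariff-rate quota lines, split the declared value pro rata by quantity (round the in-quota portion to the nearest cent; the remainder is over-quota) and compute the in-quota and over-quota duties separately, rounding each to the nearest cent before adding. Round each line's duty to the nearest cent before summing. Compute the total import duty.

$1,075,904.24

Line 1 (0325.48, Lororia, 2,165 kg, $69,474.85):
Base rate for 0325.48 is 1%.
0325.48 has an FTA preferential rate, but origin Lororia is not Fenova; base rate stands.
Duty = $69,474.85 × 1% = $694.75.
Line 2 (6745.14, Drenador, 2,567 kg, $632,175.09):
Base rate for 6745.14 is 27%.
Additional duty on 6745.14 from Drenador: +67.9%. Applied ad valorem rate: 27% + 67.9% = 94.9%.
Duty = $632,175.09 × 94.9% = $599,934.16.
Line 3 (4833.91, Lororia, 9,569 units, $2,304,693.65):
Code 4833.91 is under a tariff-rate quota (threshold 4,826 units). In-quota: 4,826 units at 6%; over-quota: 4,743 units at 35.5%.
Pro-rata value split: in-quota = $2,304,693.65 × 4,826/9,569 = $1,162,342.10; over-quota = $2,304,693.65 − $1,162,342.10 = $1,142,351.55.
In-quota duty = $1,162,342.10 × 6% = $69,740.53. Over-quota duty = $1,142,351.55 × 35.5% = $405,534.80.
Line duty = $69,740.53 + $405,534.80 = $475,275.33.
Total = $694.75 + $599,934.16 + $475,275.33 = $1,075,904.24.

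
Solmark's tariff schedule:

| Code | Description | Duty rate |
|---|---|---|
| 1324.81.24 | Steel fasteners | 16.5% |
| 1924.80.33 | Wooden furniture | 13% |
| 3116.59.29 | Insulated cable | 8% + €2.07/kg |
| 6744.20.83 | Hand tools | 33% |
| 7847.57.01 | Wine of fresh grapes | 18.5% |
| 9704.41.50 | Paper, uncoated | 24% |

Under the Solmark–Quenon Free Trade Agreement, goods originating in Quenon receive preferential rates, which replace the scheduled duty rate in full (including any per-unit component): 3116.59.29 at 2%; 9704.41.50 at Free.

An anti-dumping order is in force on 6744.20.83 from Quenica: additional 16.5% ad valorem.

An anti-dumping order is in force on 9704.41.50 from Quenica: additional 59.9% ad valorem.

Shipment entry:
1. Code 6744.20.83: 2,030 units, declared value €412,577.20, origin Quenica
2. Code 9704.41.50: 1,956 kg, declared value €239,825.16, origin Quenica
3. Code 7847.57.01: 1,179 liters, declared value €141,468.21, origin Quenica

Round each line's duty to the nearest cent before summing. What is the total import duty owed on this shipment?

€431,610.64

Line 1 (6744.20.83, Quenica, 2,030 units, €412,577.20):
Base rate for 6744.20.83 is 33%.
Additional duty on 6744.20.83 from Quenica: +16.5%. Applied ad valorem rate: 33% + 16.5% = 49.5%.
Duty = €412,577.20 × 49.5% = €204,225.71.
Line 2 (9704.41.50, Quenica, 1,956 kg, €239,825.16):
Base rate for 9704.41.50 is 24%.
9704.41.50 has an FTA preferential rate, but origin Quenica is not Quenon; base rate stands.
Additional duty on 9704.41.50 from Quenica: +59.9%. Applied ad valorem rate: 24% + 59.9% = 83.9%.
Duty = €239,825.16 × 83.9% = €201,213.31.
Line 3 (7847.57.01, Quenica, 1,179 liters, €141,468.21):
Base rate for 7847.57.01 is 18.5%.
Duty = €141,468.21 × 18.5% = €26,171.62.
Total = €204,225.71 + €201,213.31 + €26,171.62 = €431,610.64.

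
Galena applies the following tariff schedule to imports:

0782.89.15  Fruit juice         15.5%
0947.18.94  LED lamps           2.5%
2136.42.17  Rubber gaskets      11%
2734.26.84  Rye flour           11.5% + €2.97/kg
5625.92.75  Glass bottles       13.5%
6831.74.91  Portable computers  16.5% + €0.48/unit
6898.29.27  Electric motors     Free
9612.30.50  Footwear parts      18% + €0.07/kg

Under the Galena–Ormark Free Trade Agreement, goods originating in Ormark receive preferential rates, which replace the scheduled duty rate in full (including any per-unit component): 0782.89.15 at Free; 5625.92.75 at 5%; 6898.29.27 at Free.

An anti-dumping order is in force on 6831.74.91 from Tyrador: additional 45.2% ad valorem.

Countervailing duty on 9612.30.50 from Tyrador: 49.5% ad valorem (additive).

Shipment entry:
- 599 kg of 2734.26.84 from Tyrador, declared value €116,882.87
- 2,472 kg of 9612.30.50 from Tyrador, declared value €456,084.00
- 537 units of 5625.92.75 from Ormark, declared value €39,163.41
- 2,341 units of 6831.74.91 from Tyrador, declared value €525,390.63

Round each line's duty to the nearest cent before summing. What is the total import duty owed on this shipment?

€650,498.17

Line 1 (2734.26.84, Tyrador, 599 kg, €116,882.87):
Base rate for 2734.26.84 is 11.5% + €2.97/kg.
Duty = €116,882.87 × 11.5% + 599 × €2.97 = €15,220.56.
Line 2 (9612.30.50, Tyrador, 2,472 kg, €456,084.00):
Base rate for 9612.30.50 is 18% + €0.07/kg.
Additional duty on 9612.30.50 from Tyrador: +49.5%. Applied ad valorem rate: 18% + 49.5% = 67.5%.
Duty = €456,084.00 × 67.5% + 2,472 × €0.07 = €308,029.74.
Line 3 (5625.92.75, Ormark, 537 units, €39,163.41):
Base rate for 5625.92.75 is 13.5%.
Origin Ormark qualifies under the Galena–Ormark agreement and 5625.92.75 is covered: preferential rate 5% applies instead.
Duty = €39,163.41 × 5% = €1,958.17.
Line 4 (6831.74.91, Tyrador, 2,341 units, €525,390.63):
Base rate for 6831.74.91 is 16.5% + €0.48/unit.
Additional duty on 6831.74.91 from Tyrador: +45.2%. Applied ad valorem rate: 16.5% + 45.2% = 61.7%.
Duty = €525,390.63 × 61.7% + 2,341 × €0.48 = €325,289.70.
Total = €15,220.56 + €308,029.74 + €1,958.17 + €325,289.70 = €650,498.17.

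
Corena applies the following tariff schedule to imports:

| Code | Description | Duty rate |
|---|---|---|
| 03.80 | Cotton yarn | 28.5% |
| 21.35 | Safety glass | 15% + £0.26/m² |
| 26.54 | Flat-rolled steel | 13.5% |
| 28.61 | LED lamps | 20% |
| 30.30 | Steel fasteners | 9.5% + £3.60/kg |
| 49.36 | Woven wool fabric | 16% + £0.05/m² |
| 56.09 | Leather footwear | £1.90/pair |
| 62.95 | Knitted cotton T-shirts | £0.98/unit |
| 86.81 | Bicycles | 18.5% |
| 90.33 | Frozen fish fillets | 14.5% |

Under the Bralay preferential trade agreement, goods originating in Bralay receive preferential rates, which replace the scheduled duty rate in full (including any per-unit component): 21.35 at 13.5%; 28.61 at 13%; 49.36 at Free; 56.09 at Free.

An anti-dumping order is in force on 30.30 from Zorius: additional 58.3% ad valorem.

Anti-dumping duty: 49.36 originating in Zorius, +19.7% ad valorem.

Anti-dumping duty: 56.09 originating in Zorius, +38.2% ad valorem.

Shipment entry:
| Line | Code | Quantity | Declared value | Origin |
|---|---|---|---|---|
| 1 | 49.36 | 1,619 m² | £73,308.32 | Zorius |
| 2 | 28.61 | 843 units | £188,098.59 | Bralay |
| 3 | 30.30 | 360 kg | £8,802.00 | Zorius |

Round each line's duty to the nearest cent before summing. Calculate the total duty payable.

Line 1 (49.36, Zorius, 1,619 m², £73,308.32):
Base rate for 49.36 is 16% + £0.05/m².
49.36 has an FTA preferential rate, but origin Zorius is not Bralay; base rate stands.
Additional duty on 49.36 from Zorius: +19.7%. Applied ad valorem rate: 16% + 19.7% = 35.7%.
Duty = £73,308.32 × 35.7% + 1,619 × £0.05 = £26,252.02.
Line 2 (28.61, Bralay, 843 units, £188,098.59):
Base rate for 28.61 is 20%.
Origin Bralay qualifies under the Corena–Bralay agreement and 28.61 is covered: preferential rate 13% applies instead.
Duty = £188,098.59 × 13% = £24,452.82.
Line 3 (30.30, Zorius, 360 kg, £8,802.00):
Base rate for 30.30 is 9.5% + £3.60/kg.
Additional duty on 30.30 from Zorius: +58.3%. Applied ad valorem rate: 9.5% + 58.3% = 67.8%.
Duty = £8,802.00 × 67.8% + 360 × £3.60 = £7,263.76.
Total = £26,252.02 + £24,452.82 + £7,263.76 = £57,968.60.

£57,968.60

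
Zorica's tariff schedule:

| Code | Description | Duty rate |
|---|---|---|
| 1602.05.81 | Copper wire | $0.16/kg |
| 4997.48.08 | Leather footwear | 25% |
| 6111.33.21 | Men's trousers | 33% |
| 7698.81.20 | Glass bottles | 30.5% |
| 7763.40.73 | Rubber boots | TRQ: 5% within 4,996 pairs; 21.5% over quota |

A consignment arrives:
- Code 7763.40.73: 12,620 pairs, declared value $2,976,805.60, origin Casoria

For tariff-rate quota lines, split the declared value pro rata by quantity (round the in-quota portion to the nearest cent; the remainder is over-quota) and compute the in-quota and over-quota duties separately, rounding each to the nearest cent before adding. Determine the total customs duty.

$445,567.88

Line 1 (7763.40.73, Casoria, 12,620 pairs, $2,976,805.60):
Code 7763.40.73 is under a tariff-rate quota (threshold 4,996 pairs). In-quota: 4,996 pairs at 5%; over-quota: 7,624 pairs at 21.5%.
Pro-rata value split: in-quota = $2,976,805.60 × 4,996/12,620 = $1,178,456.48; over-quota = $2,976,805.60 − $1,178,456.48 = $1,798,349.12.
In-quota duty = $1,178,456.48 × 5% = $58,922.82. Over-quota duty = $1,798,349.12 × 21.5% = $386,645.06.
Line duty = $58,922.82 + $386,645.06 = $445,567.88.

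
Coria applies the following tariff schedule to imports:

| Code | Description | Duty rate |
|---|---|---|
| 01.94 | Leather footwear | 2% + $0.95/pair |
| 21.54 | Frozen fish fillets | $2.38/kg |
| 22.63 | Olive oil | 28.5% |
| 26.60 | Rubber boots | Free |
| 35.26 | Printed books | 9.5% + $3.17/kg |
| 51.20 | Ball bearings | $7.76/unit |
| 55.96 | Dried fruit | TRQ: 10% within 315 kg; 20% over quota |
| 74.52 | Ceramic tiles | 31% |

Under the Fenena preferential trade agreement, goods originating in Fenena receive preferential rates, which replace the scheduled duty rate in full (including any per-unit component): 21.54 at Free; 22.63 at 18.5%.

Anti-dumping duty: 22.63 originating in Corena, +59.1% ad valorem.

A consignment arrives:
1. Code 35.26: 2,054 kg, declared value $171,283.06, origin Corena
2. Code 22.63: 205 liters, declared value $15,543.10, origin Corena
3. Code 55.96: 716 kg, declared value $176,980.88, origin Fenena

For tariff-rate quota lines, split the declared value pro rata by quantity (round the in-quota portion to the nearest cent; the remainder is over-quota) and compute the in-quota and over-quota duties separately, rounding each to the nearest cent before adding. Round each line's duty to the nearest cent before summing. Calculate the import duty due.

Line 1 (35.26, Corena, 2,054 kg, $171,283.06):
Base rate for 35.26 is 9.5% + $3.17/kg.
Duty = $171,283.06 × 9.5% + 2,054 × $3.17 = $22,783.07.
Line 2 (22.63, Corena, 205 liters, $15,543.10):
Base rate for 22.63 is 28.5%.
22.63 has an FTA preferential rate, but origin Corena is not Fenena; base rate stands.
Additional duty on 22.63 from Corena: +59.1%. Applied ad valorem rate: 28.5% + 59.1% = 87.6%.
Duty = $15,543.10 × 87.6% = $13,615.76.
Line 3 (55.96, Fenena, 716 kg, $176,980.88):
Code 55.96 is under a tariff-rate quota (threshold 315 kg). In-quota: 315 kg at 10%; over-quota: 401 kg at 20%.
Pro-rata value split: in-quota = $176,980.88 × 315/716 = $77,861.70; over-quota = $176,980.88 − $77,861.70 = $99,119.18.
In-quota duty = $77,861.70 × 10% = $7,786.17. Over-quota duty = $99,119.18 × 20% = $19,823.84.
Line duty = $7,786.17 + $19,823.84 = $27,610.01.
Total = $22,783.07 + $13,615.76 + $27,610.01 = $64,008.84.

$64,008.84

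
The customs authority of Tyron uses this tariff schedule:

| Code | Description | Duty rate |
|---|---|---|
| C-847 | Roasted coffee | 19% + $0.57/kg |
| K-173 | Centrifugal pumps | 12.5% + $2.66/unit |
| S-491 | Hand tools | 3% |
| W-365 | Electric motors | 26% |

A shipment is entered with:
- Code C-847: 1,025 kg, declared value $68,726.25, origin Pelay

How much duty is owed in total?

$13,642.24

Line 1 (C-847, Pelay, 1,025 kg, $68,726.25):
Base rate for C-847 is 19% + $0.57/kg.
Duty = $68,726.25 × 19% + 1,025 × $0.57 = $13,642.24.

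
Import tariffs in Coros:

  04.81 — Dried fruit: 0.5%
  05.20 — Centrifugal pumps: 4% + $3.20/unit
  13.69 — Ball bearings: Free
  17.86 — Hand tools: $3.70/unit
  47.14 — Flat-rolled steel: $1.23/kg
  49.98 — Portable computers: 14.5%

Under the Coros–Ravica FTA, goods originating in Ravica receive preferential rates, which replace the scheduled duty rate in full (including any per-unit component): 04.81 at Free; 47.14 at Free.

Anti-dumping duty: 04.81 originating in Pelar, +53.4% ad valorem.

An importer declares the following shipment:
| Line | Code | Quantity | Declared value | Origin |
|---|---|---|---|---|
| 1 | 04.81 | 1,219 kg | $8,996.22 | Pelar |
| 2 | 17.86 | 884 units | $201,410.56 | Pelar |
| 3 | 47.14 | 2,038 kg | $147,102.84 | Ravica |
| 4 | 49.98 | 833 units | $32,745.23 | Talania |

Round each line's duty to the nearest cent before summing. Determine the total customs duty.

Line 1 (04.81, Pelar, 1,219 kg, $8,996.22):
Base rate for 04.81 is 0.5%.
04.81 has an FTA preferential rate, but origin Pelar is not Ravica; base rate stands.
Additional duty on 04.81 from Pelar: +53.4%. Applied ad valorem rate: 0.5% + 53.4% = 53.9%.
Duty = $8,996.22 × 53.9% = $4,848.96.
Line 2 (17.86, Pelar, 884 units, $201,410.56):
Base rate for 17.86 is $3.70/unit.
Duty = 884 × $3.70 = $3,270.80.
Line 3 (47.14, Ravica, 2,038 kg, $147,102.84):
Base rate for 47.14 is $1.23/kg.
Origin Ravica qualifies under the Coros–Ravica agreement and 47.14 is covered: preferential rate Free applies instead.
Duty = $147,102.84 × 0% = $0.00.
Line 4 (49.98, Talania, 833 units, $32,745.23):
Base rate for 49.98 is 14.5%.
Duty = $32,745.23 × 14.5% = $4,748.06.
Total = $4,848.96 + $3,270.80 + $0.00 + $4,748.06 = $12,867.82.

$12,867.82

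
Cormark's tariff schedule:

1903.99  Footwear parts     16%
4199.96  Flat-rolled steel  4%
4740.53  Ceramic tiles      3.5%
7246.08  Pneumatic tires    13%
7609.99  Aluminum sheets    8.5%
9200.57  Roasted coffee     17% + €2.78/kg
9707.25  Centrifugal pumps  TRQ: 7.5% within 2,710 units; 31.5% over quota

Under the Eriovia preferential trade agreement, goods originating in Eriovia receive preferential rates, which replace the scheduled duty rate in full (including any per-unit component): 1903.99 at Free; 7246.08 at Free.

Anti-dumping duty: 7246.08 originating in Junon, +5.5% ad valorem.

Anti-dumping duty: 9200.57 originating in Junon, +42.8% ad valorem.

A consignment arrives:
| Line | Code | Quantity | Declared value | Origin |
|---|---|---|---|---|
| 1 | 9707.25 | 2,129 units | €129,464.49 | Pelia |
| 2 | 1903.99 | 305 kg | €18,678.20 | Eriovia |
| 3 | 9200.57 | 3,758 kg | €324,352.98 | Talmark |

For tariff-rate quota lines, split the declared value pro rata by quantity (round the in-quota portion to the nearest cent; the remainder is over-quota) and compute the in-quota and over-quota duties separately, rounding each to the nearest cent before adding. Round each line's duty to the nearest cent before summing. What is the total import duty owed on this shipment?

Line 1 (9707.25, Pelia, 2,129 units, €129,464.49):
Code 9707.25 is under a tariff-rate quota (threshold 2,710 units). Quantity 2,129 units is within the quota, so the in-quota rate 7.5% applies to the full value.
Duty = €129,464.49 × 7.5% = €9,709.84.
Line 2 (1903.99, Eriovia, 305 kg, €18,678.20):
Base rate for 1903.99 is 16%.
Origin Eriovia qualifies under the Cormark–Eriovia agreement and 1903.99 is covered: preferential rate Free applies instead.
Duty = €18,678.20 × 0% = €0.00.
Line 3 (9200.57, Talmark, 3,758 kg, €324,352.98):
Base rate for 9200.57 is 17% + €2.78/kg.
The additional-duty order on 9200.57 targets Junon, not Talmark; it does not apply.
Duty = €324,352.98 × 17% + 3,758 × €2.78 = €65,587.25.
Total = €9,709.84 + €0.00 + €65,587.25 = €75,297.09.

€75,297.09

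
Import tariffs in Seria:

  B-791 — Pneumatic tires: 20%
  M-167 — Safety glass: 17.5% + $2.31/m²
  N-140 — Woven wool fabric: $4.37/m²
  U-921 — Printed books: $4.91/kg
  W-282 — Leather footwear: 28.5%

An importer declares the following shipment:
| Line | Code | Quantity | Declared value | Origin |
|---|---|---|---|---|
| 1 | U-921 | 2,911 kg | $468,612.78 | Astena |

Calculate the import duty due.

$14,293.01

Line 1 (U-921, Astena, 2,911 kg, $468,612.78):
Base rate for U-921 is $4.91/kg.
Duty = 2,911 × $4.91 = $14,293.01.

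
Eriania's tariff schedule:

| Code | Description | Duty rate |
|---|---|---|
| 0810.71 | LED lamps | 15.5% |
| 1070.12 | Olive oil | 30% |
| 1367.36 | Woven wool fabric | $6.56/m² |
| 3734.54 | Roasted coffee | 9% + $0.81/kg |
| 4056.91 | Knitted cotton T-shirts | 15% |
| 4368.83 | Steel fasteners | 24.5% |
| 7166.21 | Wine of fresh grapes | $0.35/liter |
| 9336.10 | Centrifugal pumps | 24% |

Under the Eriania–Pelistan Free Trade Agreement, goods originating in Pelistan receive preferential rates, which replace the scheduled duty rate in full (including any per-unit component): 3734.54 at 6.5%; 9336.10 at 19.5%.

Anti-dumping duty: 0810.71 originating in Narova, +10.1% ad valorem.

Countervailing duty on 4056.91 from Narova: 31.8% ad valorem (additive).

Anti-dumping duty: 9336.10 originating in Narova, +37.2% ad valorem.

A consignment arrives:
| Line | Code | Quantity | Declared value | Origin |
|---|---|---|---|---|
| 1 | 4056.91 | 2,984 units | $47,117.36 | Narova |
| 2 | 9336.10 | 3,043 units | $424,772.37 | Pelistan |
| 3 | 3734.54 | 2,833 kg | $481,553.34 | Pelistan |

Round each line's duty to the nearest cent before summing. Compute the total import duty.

Line 1 (4056.91, Narova, 2,984 units, $47,117.36):
Base rate for 4056.91 is 15%.
Additional duty on 4056.91 from Narova: +31.8%. Applied ad valorem rate: 15% + 31.8% = 46.8%.
Duty = $47,117.36 × 46.8% = $22,050.92.
Line 2 (9336.10, Pelistan, 3,043 units, $424,772.37):
Base rate for 9336.10 is 24%.
Origin Pelistan qualifies under the Eriania–Pelistan agreement and 9336.10 is covered: preferential rate 19.5% applies instead.
The additional-duty order on 9336.10 targets Narova, not Pelistan; it does not apply.
Duty = $424,772.37 × 19.5% = $82,830.61.
Line 3 (3734.54, Pelistan, 2,833 kg, $481,553.34):
Base rate for 3734.54 is 9% + $0.81/kg.
Origin Pelistan qualifies under the Eriania–Pelistan agreement and 3734.54 is covered: preferential rate 6.5% applies instead.
Duty = $481,553.34 × 6.5% = $31,300.97.
Total = $22,050.92 + $82,830.61 + $31,300.97 = $136,182.50.

$136,182.50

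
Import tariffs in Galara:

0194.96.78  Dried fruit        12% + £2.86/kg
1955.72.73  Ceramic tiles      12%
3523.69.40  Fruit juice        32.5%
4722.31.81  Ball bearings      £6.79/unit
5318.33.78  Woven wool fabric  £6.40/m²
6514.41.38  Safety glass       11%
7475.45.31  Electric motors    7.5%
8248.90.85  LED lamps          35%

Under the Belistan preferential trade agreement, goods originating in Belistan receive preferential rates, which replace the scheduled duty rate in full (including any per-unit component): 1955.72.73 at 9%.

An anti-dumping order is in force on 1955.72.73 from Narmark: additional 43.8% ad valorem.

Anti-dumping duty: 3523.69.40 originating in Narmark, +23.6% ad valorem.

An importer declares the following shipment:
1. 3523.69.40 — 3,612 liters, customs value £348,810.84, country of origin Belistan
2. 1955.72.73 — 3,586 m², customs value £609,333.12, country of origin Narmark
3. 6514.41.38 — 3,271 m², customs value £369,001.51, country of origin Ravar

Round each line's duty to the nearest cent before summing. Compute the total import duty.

Line 1 (3523.69.40, Belistan, 3,612 liters, £348,810.84):
Base rate for 3523.69.40 is 32.5%.
Origin Belistan is the FTA partner but 3523.69.40 is not on the preference list; base rate stands.
The additional-duty order on 3523.69.40 targets Narmark, not Belistan; it does not apply.
Duty = £348,810.84 × 32.5% = £113,363.52.
Line 2 (1955.72.73, Narmark, 3,586 m², £609,333.12):
Base rate for 1955.72.73 is 12%.
1955.72.73 has an FTA preferential rate, but origin Narmark is not Belistan; base rate stands.
Additional duty on 1955.72.73 from Narmark: +43.8%. Applied ad valorem rate: 12% + 43.8% = 55.8%.
Duty = £609,333.12 × 55.8% = £340,007.88.
Line 3 (6514.41.38, Ravar, 3,271 m², £369,001.51):
Base rate for 6514.41.38 is 11%.
Duty = £369,001.51 × 11% = £40,590.17.
Total = £113,363.52 + £340,007.88 + £40,590.17 = £493,961.57.

£493,961.57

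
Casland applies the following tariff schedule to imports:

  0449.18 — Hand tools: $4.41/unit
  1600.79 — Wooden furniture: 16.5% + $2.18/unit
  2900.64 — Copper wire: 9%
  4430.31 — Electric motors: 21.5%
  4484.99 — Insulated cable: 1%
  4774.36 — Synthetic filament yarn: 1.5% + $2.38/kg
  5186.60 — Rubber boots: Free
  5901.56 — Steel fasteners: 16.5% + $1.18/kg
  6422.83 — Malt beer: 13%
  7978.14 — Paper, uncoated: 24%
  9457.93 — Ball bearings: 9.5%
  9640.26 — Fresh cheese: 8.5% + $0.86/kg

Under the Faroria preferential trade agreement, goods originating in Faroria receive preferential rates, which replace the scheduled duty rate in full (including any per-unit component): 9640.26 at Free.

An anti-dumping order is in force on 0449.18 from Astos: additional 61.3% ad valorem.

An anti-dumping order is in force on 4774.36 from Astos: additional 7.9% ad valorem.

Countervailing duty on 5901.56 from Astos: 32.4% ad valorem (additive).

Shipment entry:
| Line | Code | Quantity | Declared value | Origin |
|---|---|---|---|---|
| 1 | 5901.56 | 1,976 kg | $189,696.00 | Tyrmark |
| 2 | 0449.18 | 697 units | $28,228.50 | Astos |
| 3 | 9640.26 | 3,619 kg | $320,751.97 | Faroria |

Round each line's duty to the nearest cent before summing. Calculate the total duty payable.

$54,009.36

Line 1 (5901.56, Tyrmark, 1,976 kg, $189,696.00):
Base rate for 5901.56 is 16.5% + $1.18/kg.
The additional-duty order on 5901.56 targets Astos, not Tyrmark; it does not apply.
Duty = $189,696.00 × 16.5% + 1,976 × $1.18 = $33,631.52.
Line 2 (0449.18, Astos, 697 units, $28,228.50):
Base rate for 0449.18 is $4.41/unit.
Additional duty on 0449.18 from Astos: +61.3% ad valorem. Applied ad valorem rate = 61.3%.
Duty = $28,228.50 × 61.3% + 697 × $4.41 = $20,377.84.
Line 3 (9640.26, Faroria, 3,619 kg, $320,751.97):
Base rate for 9640.26 is 8.5% + $0.86/kg.
Origin Faroria qualifies under the Casland–Faroria agreement and 9640.26 is covered: preferential rate Free applies instead.
Duty = $320,751.97 × 0% = $0.00.
Total = $33,631.52 + $20,377.84 + $0.00 = $54,009.36.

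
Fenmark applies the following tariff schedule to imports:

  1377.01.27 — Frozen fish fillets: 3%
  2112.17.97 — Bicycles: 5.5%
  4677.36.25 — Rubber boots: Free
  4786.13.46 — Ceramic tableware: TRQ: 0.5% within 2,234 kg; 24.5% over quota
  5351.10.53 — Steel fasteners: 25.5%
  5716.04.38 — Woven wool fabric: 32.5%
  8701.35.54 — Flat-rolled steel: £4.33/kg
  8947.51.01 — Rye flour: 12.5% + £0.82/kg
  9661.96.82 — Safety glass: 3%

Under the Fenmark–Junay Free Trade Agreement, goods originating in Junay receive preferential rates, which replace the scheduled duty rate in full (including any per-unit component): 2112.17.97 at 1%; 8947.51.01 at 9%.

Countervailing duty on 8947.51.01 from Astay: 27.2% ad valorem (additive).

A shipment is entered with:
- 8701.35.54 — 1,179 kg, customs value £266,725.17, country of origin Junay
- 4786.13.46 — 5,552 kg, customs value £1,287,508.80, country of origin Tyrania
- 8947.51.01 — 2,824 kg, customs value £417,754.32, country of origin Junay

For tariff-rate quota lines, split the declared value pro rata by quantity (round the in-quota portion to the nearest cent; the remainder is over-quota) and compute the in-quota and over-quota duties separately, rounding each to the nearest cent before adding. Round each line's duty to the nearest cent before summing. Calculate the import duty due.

Line 1 (8701.35.54, Junay, 1,179 kg, £266,725.17):
Base rate for 8701.35.54 is £4.33/kg.
Origin Junay is the FTA partner but 8701.35.54 is not on the preference list; base rate stands.
Duty = 1,179 × £4.33 = £5,105.07.
Line 2 (4786.13.46, Tyrania, 5,552 kg, £1,287,508.80):
Code 4786.13.46 is under a tariff-rate quota (threshold 2,234 kg). In-quota: 2,234 kg at 0.5%; over-quota: 3,318 kg at 24.5%.
Pro-rata value split: in-quota = £1,287,508.80 × 2,234/5,552 = £518,064.60; over-quota = £1,287,508.80 − £518,064.60 = £769,444.20.
In-quota duty = £518,064.60 × 0.5% = £2,590.32. Over-quota duty = £769,444.20 × 24.5% = £188,513.83.
Line duty = £2,590.32 + £188,513.83 = £191,104.15.
Line 3 (8947.51.01, Junay, 2,824 kg, £417,754.32):
Base rate for 8947.51.01 is 12.5% + £0.82/kg.
Origin Junay qualifies under the Fenmark–Junay agreement and 8947.51.01 is covered: preferential rate 9% applies instead.
The additional-duty order on 8947.51.01 targets Astay, not Junay; it does not apply.
Duty = £417,754.32 × 9% = £37,597.89.
Total = £5,105.07 + £191,104.15 + £37,597.89 = £233,807.11.

£233,807.11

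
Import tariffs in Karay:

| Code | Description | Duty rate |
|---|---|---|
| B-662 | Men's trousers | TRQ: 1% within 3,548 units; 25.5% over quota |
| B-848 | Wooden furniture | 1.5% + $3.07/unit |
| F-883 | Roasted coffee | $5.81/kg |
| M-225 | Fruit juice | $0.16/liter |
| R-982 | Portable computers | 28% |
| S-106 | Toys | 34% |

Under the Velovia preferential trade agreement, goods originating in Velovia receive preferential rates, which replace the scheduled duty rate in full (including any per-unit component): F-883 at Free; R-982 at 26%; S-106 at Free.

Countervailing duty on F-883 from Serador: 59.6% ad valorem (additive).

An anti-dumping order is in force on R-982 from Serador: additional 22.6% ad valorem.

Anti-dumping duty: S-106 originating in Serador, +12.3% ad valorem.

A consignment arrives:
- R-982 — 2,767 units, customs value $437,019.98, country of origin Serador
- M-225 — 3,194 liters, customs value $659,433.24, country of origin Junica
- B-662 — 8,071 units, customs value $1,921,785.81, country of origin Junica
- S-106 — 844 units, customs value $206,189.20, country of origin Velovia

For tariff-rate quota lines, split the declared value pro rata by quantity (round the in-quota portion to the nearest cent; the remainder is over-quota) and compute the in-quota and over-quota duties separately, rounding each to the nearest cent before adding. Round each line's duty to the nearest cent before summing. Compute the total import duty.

$504,719.03

Line 1 (R-982, Serador, 2,767 units, $437,019.98):
Base rate for R-982 is 28%.
R-982 has an FTA preferential rate, but origin Serador is not Velovia; base rate stands.
Additional duty on R-982 from Serador: +22.6%. Applied ad valorem rate: 28% + 22.6% = 50.6%.
Duty = $437,019.98 × 50.6% = $221,132.11.
Line 2 (M-225, Junica, 3,194 liters, $659,433.24):
Base rate for M-225 is $0.16/liter.
Duty = 3,194 × $0.16 = $511.04.
Line 3 (B-662, Junica, 8,071 units, $1,921,785.81):
Code B-662 is under a tariff-rate quota (threshold 3,548 units). In-quota: 3,548 units at 1%; over-quota: 4,523 units at 25.5%.
Pro-rata value split: in-quota = $1,921,785.81 × 3,548/8,071 = $844,814.28; over-quota = $1,921,785.81 − $844,814.28 = $1,076,971.53.
In-quota duty = $844,814.28 × 1% = $8,448.14. Over-quota duty = $1,076,971.53 × 25.5% = $274,627.74.
Line duty = $8,448.14 + $274,627.74 = $283,075.88.
Line 4 (S-106, Velovia, 844 units, $206,189.20):
Base rate for S-106 is 34%.
Origin Velovia qualifies under the Karay–Velovia agreement and S-106 is covered: preferential rate Free applies instead.
The additional-duty order on S-106 targets Serador, not Velovia; it does not apply.
Duty = $206,189.20 × 0% = $0.00.
Total = $221,132.11 + $511.04 + $283,075.88 + $0.00 = $504,719.03.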